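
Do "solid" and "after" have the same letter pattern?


Pattern of "solid": [0, 1, 2, 3, 4]
Pattern of "after": [0, 1, 2, 3, 4]
Patterns match
Same pattern = Yes


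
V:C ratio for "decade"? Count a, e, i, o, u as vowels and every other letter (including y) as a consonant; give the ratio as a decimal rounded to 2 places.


Word: "decade"
Vowels (a,e,i,o,u): 3
Consonants: 3
Ratio = 3/3
= 1.00


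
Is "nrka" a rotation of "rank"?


Word: "rank", Candidate: "nrka"
Method: check if candidate is substring of word+word
"rankrank" contains "nrka"? No
Is rotation = No


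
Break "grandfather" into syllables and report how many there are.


Word: "grandfather"
Syllable breakdown: grand / fa / ther
Counting: 3 parts
= 3 syllables


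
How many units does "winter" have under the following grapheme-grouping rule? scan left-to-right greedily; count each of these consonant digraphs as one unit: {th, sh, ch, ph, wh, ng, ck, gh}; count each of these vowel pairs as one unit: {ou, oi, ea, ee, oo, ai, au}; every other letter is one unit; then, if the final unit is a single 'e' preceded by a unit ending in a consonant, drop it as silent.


Word: "winter" (6 letters)
Left-to-right scan:
  (1) 'w' (letter)
  (2) 'i' (letter)
  (3) 'n' (letter)
  (4) 't' (letter)
  (5) 'e' (letter)
  (6) 'r' (letter)
Units from scan: 6
Sound units = 6 units


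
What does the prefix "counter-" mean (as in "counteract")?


Prefix: counter-
Example: counteract = counter- + act
Meaning = against / opposite


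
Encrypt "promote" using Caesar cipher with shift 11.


Word: "promote"
Shift: 11
Each letter → (letter + shift) mod 26:
  'p' (15) + 11 = 0 → 'a'
  'r' (17) + 11 = 2 → 'c'
  'o' (14) + 11 = 25 → 'z'
  'm' (12) + 11 = 23 → 'x'
  'o' (14) + 11 = 25 → 'z'
  't' (19) + 11 = 4 → 'e'
  'e' (4) + 11 = 15 → 'p'
Result = "aczxzep"


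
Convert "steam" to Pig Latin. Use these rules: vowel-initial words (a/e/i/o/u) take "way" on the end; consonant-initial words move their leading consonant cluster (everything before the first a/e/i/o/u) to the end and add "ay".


Word: "steam"
Starts with consonant(s) → move to end, add 'ay'
Consonant cluster: "st"
Pig Latin = "eamstay"


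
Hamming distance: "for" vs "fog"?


Comparing character by character (same length = 3):
  Pos 0: 'f' vs 'f' =
  Pos 1: 'o' vs 'o' =
  Pos 2: 'r' vs 'g' !=
Hamming distance = 1


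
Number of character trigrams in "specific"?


Word: "specific" (length 8)
Number of 3-grams = length - 3 + 1 = 8 - 3 + 1
= 6


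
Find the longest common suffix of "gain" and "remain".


Word 1: "gain"
Word 2: "remain"
Comparing from end:
  Pos -1: 'n' == 'n'
  Pos -2: 'i' == 'i'
  Pos -3: 'a' == 'a'
  Pos -4: 'g' != 'm' (stop)
LCS = "ain" (length 3)


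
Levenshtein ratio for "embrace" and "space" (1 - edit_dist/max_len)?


Word 1: "embrace" (length 7)
Word 2: "space" (length 5)
One optimal edit sequence:
  1. delete 'e'  (+1)
  2. delete 'm'  (+1)
  3. substitute 'b' -> 's'  (+1)
  4. substitute 'r' -> 'p'  (+1)
  5. keep 'a'
  6. keep 'c'
  7. keep 'e'
Edit distance = 4
Max length = max(7, 5) = 7
Similarity = 1 - 4/7
= 0.4286


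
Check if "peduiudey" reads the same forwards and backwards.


Word: "peduiudey"
Reversed: "yeduiudep"
Forward == Backward? peduiudey != yeduiudep
Palindrome = No


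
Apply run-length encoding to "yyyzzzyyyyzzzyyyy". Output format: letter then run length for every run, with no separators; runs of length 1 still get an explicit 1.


String: "yyyzzzyyyyzzzyyyy"
Scanning for consecutive runs:
  'y' x 3
  'z' x 3
  'y' x 4
  'z' x 3
  'y' x 4
RLE = "y3z3y4z3y4"


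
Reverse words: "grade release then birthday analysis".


Original: "grade release then birthday analysis"
Words (1..n): grade | release | then | birthday | analysis
Reversed (n..1): analysis | birthday | then | release | grade
Result = "analysis birthday then release grade"


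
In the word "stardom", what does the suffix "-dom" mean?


Suffix: -dom
Example: stardom = star + -dom
Meaning = state / realm


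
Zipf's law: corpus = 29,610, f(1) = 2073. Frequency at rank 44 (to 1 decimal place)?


Zipf's law: f(r) = f(1) / r
f(1) = 2073
f(44) = 2073 / 44
= 47.1 occurrences


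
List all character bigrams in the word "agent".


Word: "agent" (length 5)
Number of bigrams = 5 - 2 + 1 = 4
  Position 0: "ag"
  Position 1: "ge"
  Position 2: "en"
  Position 3: "nt"
Bigrams = "ag", "ge", "en", "nt"


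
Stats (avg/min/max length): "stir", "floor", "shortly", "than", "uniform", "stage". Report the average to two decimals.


Lengths: "stir"=4, "floor"=5, "shortly"=7, "than"=4, "uniform"=7, "stage"=5
Sum = 32, Count = 6
Average = 32/6 = 5.33
= avg=5.33, min=4, max=7


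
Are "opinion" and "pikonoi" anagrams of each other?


Word 1: "opinion" → sorted: iinnoop
Word 2: "pikonoi" → sorted: iiknoop
Same letters? iinnoop != iiknoop
Anagram = No


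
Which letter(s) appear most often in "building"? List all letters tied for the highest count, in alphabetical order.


Word: "building"
Letter counts:
  'b': 1
  'd': 1
  'g': 1
  'i': 2
  'l': 1
  'n': 1
  'u': 1
Maximum count = 2
Most frequent = 'i' (2 times each)


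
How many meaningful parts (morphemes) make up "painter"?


Word: "painter"
Morphemes: paint | -er
Each morpheme carries meaning
= 2 morphemes


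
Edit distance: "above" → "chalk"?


Word 1: "above" (length 5)
Word 2: "chalk" (length 5)
One optimal edit sequence (insert/delete/substitute each cost 1):
  1. substitute 'a' -> 'c'  (+1)
  2. substitute 'b' -> 'h'  (+1)
  3. substitute 'o' -> 'a'  (+1)
  4. substitute 'v' -> 'l'  (+1)
  5. substitute 'e' -> 'k'  (+1)
Total edit operations: 5
Edit distance = 5


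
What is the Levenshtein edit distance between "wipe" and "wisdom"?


Word 1: "wipe" (length 4)
Word 2: "wisdom" (length 6)
One optimal edit sequence (insert/delete/substitute each cost 1):
  1. keep 'w'
  2. keep 'i'
  3. insert 's'  (+1)
  4. insert 'd'  (+1)
  5. substitute 'p' -> 'o'  (+1)
  6. substitute 'e' -> 'm'  (+1)
Total edit operations: 4
Edit distance = 4


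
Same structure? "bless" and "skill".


Pattern of "bless": [0, 1, 2, 3, 3]
Pattern of "skill": [0, 1, 2, 3, 3]
Patterns match
Same pattern = Yes


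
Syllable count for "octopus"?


Word: "octopus"
Syllable breakdown: oc · to · pus
Counting: 3 parts
= 3 syllables


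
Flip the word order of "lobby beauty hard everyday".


Original: "lobby beauty hard everyday"
Words (1..n): lobby | beauty | hard | everyday
Reversed (n..1): everyday | hard | beauty | lobby
Result = "everyday hard beauty lobby"


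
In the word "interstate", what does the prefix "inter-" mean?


Prefix: inter-
Example: interstate (inter- + state)
Meaning = between


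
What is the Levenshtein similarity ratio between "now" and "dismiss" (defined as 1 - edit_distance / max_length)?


Word 1: "now" (length 3)
Word 2: "dismiss" (length 7)
One optimal edit sequence:
  1. insert 'd'  (+1)
  2. insert 'i'  (+1)
  3. insert 's'  (+1)
  4. insert 'm'  (+1)
  5. substitute 'n' -> 'i'  (+1)
  6. substitute 'o' -> 's'  (+1)
  7. substitute 'w' -> 's'  (+1)
Edit distance = 7
Max length = max(3, 7) = 7
Similarity = 1 - 7/7
= 0.0000


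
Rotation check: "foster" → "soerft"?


Word: "foster", Candidate: "soerft"
Method: check if candidate is substring of word+word
"fosterfoster" contains "soerft"? No
Is rotation = No


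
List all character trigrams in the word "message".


Word: "message" (length 7)
Number of trigrams = 7 - 3 + 1 = 5
  Position 0: "mes"
  Position 1: "ess"
  Position 2: "ssa"
  Position 3: "sag"
  Position 4: "age"
Trigrams = "mes", "ess", "ssa", "sag", "age"


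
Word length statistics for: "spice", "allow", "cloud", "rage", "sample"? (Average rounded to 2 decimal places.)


Lengths: "spice"=5, "allow"=5, "cloud"=5, "rage"=4, "sample"=6
Sum = 25, Count = 5
Average = 25/5 = 5.00
= avg=5.00, min=4, max=6


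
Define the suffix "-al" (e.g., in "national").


Suffix: -al
Example: national = nation + -al
Meaning = relating to


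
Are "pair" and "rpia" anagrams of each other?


Word 1: "pair" → sorted: aipr
Word 2: "rpia" → sorted: aipr
Same letters? aipr == aipr
Anagram = Yes


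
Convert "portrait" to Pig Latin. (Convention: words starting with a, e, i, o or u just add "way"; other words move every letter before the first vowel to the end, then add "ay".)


Word: "portrait"
Starts with consonant(s) → move to end, add 'ay'
Consonant cluster: "p"
Pig Latin = "ortraitpay"


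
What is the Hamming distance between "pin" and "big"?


Comparing character by character (same length = 3):
  Pos 0: 'p' vs 'b' !=
  Pos 1: 'i' vs 'i' =
  Pos 2: 'n' vs 'g' !=
Hamming distance = 2


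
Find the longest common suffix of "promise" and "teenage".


Word 1: "promise"
Word 2: "teenage"
Comparing from end:
  Pos -1: 'e' == 'e'
  Pos -2: 's' != 'g' (stop)
LCS = "e" (length 1)


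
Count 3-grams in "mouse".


Word: "mouse" (length 5)
Number of 3-grams = length - 3 + 1 = 5 - 3 + 1
= 3


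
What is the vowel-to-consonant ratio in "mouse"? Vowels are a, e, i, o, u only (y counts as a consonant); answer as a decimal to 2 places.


Word: "mouse"
Vowels (a,e,i,o,u): 3
Consonants: 2
Ratio = 3/2
= 1.50


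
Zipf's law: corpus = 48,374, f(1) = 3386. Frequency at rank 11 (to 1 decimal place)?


Zipf's law: f(r) = f(1) / r
f(1) = 3386
f(11) = 3386 / 11
= 307.8 occurrences


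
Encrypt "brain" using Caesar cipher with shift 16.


Word: "brain"
Shift: 16
Each letter → (letter + shift) mod 26:
  'b' (1) + 16 = 17 → 'r'
  'r' (17) + 16 = 7 → 'h'
  'a' (0) + 16 = 16 → 'q'
  'i' (8) + 16 = 24 → 'y'
  'n' (13) + 16 = 3 → 'd'
Result = "rhqyd"


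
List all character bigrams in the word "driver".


Word: "driver" (length 6)
Number of bigrams = 6 - 2 + 1 = 5
  Position 0: "dr"
  Position 1: "ri"
  Position 2: "iv"
  Position 3: "ve"
  Position 4: "er"
Bigrams = "dr", "ri", "iv", "ve", "er"


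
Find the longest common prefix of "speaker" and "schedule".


Word 1: "speaker"
Word 2: "schedule"
Comparing from start:
  Pos 0: 's' == 's'
  Pos 1: 'p' != 'c' (stop)
LCP = "s" (length 1)


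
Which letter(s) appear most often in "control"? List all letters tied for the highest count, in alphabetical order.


Word: "control"
Letter counts:
  'c': 1
  'l': 1
  'n': 1
  'o': 2
  'r': 1
  't': 1
Maximum count = 2
Most frequent = 'o' (2 times each)


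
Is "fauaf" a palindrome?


Word: "fauaf"
Reversed: "fauaf"
Forward == Backward? fauaf == fauaf
Palindrome = Yes


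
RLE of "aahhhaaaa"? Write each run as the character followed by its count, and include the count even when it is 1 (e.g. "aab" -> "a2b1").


String: "aahhhaaaa"
Scanning for consecutive runs:
  'a' x 2
  'h' x 3
  'a' x 4
RLE = "a2h3a4"


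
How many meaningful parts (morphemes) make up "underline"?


Word: "underline"
Morphemes: under- / line
Each morpheme carries meaning
= 2 morphemes


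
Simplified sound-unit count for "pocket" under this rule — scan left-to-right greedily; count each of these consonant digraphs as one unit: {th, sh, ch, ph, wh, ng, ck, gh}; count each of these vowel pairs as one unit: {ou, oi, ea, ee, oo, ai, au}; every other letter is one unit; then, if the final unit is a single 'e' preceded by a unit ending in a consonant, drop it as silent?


Word: "pocket" (6 letters)
Left-to-right scan:
  [1] 'p' (letter)
  [2] 'o' (letter)
  [3] 'ck' (digraph)
  [4] 'e' (letter)
  [5] 't' (letter)
Units from scan: 5
Sound units = 5 units


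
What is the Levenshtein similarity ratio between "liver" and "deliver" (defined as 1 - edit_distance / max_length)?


Word 1: "liver" (length 5)
Word 2: "deliver" (length 7)
One optimal edit sequence:
  1. insert 'd'  (+1)
  2. insert 'e'  (+1)
  3. keep 'l'
  4. keep 'i'
  5. keep 'v'
  6. keep 'e'
  7. keep 'r'
Edit distance = 2
Max length = max(5, 7) = 7
Similarity = 1 - 2/7
= 0.7143


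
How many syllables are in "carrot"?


Word: "carrot"
Syllable breakdown: car | rot
Counting: 2 parts
= 2 syllables


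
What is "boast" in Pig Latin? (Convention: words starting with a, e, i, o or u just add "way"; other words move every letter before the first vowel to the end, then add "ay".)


Word: "boast"
Starts with consonant(s) → move to end, add 'ay'
Consonant cluster: "b"
Pig Latin = "oastbay"


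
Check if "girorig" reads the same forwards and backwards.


Word: "girorig"
Reversed: "girorig"
Forward == Backward? girorig == girorig
Palindrome = Yes


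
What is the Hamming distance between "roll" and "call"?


Comparing character by character (same length = 4):
  Pos 0: 'r' vs 'c' !=
  Pos 1: 'o' vs 'a' !=
  Pos 2: 'l' vs 'l' =
  Pos 3: 'l' vs 'l' =
Hamming distance = 2


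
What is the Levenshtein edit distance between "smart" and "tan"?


Word 1: "smart" (length 5)
Word 2: "tan" (length 3)
One optimal edit sequence (insert/delete/substitute each cost 1):
  1. delete 's'  (+1)
  2. substitute 'm' -> 't'  (+1)
  3. keep 'a'
  4. delete 'r'  (+1)
  5. substitute 't' -> 'n'  (+1)
Total edit operations: 4
Edit distance = 4


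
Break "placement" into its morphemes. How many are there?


Word: "placement"
Morphemes: place / -ment
Each morpheme carries meaning
= 2 morphemes


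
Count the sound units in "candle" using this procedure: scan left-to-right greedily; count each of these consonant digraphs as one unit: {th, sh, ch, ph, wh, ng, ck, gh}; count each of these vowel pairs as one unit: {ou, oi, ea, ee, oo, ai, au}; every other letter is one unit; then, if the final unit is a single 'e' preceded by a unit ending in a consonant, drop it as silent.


Word: "candle" (6 letters)
Left-to-right scan:
  1. 'c' (letter)
  2. 'a' (letter)
  3. 'n' (letter)
  4. 'd' (letter)
  5. 'l' (letter)
  6. 'e' (letter)
Units from scan: 6
Final unit is 'e' after a consonant -> drop as silent (-1)
Sound units = 5 units


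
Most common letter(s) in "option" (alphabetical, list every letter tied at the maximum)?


Word: "option"
Letter counts:
  'i': 1
  'n': 1
  'o': 2
  'p': 1
  't': 1
Maximum count = 2
Most frequent = 'o' (2 times each)


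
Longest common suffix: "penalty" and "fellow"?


Word 1: "penalty"
Word 2: "fellow"
Comparing from end:
  Pos -1: 'y' != 'w' (stop)
LCS = "" (length 0)


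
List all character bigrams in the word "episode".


Word: "episode" (length 7)
Number of bigrams = 7 - 2 + 1 = 6
  Position 0: "ep"
  Position 1: "pi"
  Position 2: "is"
  Position 3: "so"
  Position 4: "od"
  Position 5: "de"
Bigrams = "ep", "pi", "is", "so", "od", "de"


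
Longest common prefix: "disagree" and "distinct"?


Word 1: "disagree"
Word 2: "distinct"
Comparing from start:
  Pos 0: 'd' == 'd'
  Pos 1: 'i' == 'i'
  Pos 2: 's' == 's'
  Pos 3: 'a' != 't' (stop)
LCP = "dis" (length 3)


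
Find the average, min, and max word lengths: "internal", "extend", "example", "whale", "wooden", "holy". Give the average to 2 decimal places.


Lengths: "internal"=8, "extend"=6, "example"=7, "whale"=5, "wooden"=6, "holy"=4
Sum = 36, Count = 6
Average = 36/6 = 6.00
= avg=6.00, min=4, max=8


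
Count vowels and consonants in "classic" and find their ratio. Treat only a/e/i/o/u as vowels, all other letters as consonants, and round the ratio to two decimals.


Word: "classic"
Vowels (a,e,i,o,u): 2
Consonants: 5
Ratio = 2/5
= 0.40


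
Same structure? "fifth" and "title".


Pattern of "fifth": [0, 1, 0, 2, 3]
Pattern of "title": [0, 1, 0, 2, 3]
Patterns match
Same pattern = Yes


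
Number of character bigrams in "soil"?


Word: "soil" (length 4)
Number of 2-grams = length - 2 + 1 = 4 - 2 + 1
= 3


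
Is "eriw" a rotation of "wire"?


Word: "wire", Candidate: "eriw"
Method: check if candidate is substring of word+word
"wirewire" contains "eriw"? No
Is rotation = No


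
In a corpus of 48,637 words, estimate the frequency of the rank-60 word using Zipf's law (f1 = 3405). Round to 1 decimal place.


Zipf's law: f(r) = f(1) / r
f(1) = 3405
f(60) = 3405 / 60
= 56.8 occurrences


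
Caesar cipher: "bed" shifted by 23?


Word: "bed"
Shift: 23
Each letter → (letter + shift) mod 26:
  'b' (1) + 23 = 24 → 'y'
  'e' (4) + 23 = 1 → 'b'
  'd' (3) + 23 = 0 → 'a'
Result = "yba"


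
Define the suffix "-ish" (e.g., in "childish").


Suffix: -ish
Example: childish = child + -ish
Meaning = somewhat / having the qualities of


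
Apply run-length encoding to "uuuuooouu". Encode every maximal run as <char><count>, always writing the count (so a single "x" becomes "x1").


String: "uuuuooouu"
Scanning for consecutive runs:
  'u' x 4
  'o' x 3
  'u' x 2
RLE = "u4o3u2"


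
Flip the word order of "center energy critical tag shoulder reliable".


Original: "center energy critical tag shoulder reliable"
Words (1..n): center | energy | critical | tag | shoulder | reliable
Reversed (n..1): reliable | shoulder | tag | critical | energy | center
Result = "reliable shoulder tag critical energy center"


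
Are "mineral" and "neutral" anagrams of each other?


Word 1: "mineral" → sorted: aeilmnr
Word 2: "neutral" → sorted: aelnrtu
Same letters? aeilmnr != aelnrtu
Anagram = No


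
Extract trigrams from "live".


Word: "live" (length 4)
Number of trigrams = 4 - 3 + 1 = 2
  Position 0: "liv"
  Position 1: "ive"
Trigrams = "liv", "ive"


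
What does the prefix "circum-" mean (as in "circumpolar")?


Prefix: circum-
As in: circumpolar -> circum- + polar
Meaning = around


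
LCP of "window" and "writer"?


Word 1: "window"
Word 2: "writer"
Comparing from start:
  Pos 0: 'w' == 'w'
  Pos 1: 'i' != 'r' (stop)
LCP = "w" (length 1)


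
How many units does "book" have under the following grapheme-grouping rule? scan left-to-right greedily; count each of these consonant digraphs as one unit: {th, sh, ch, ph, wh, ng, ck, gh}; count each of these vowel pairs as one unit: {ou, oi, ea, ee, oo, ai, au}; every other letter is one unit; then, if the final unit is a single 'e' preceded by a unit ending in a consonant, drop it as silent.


Word: "book" (4 letters)
Left-to-right scan:
  1. 'b' (letter)
  2. 'oo' (vowel-pair)
  3. 'k' (letter)
Units from scan: 3
Sound units = 3 units


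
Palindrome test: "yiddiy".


Word: "yiddiy"
Reversed: "yiddiy"
Forward == Backward? yiddiy == yiddiy
Palindrome = Yes


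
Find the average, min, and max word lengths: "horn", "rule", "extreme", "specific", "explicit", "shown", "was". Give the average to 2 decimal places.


Lengths: "horn"=4, "rule"=4, "extreme"=7, "specific"=8, "explicit"=8, "shown"=5, "was"=3
Sum = 39, Count = 7
Average = 39/7 = 5.57
= avg=5.57, min=3, max=8


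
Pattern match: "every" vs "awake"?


Pattern of "every": [0, 1, 0, 2, 3]
Pattern of "awake": [0, 1, 0, 2, 3]
Patterns match
Same pattern = Yes


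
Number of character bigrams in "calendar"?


Word: "calendar" (length 8)
Number of 2-grams = length - 2 + 1 = 8 - 2 + 1
= 7


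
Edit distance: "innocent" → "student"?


Word 1: "innocent" (length 8)
Word 2: "student" (length 7)
One optimal edit sequence (insert/delete/substitute each cost 1):
  1. delete 'i'  (+1)
  2. substitute 'n' -> 's'  (+1)
  3. substitute 'n' -> 't'  (+1)
  4. substitute 'o' -> 'u'  (+1)
  5. substitute 'c' -> 'd'  (+1)
  6. keep 'e'
  7. keep 'n'
  8. keep 't'
Total edit operations: 5
Edit distance = 5


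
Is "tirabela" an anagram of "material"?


Word 1: "material" → sorted: aaeilmrt
Word 2: "tirabela" → sorted: aabeilrt
Same letters? aaeilmrt != aabeilrt
Anagram = No


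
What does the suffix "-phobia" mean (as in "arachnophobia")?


Suffix: -phobia
Example: arachnophobia (arachno- + -phobia)
Meaning = fear of


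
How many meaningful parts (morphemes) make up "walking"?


Word: "walking"
Morphemes: walk | -ing
Each morpheme carries meaning
= 2 morphemes


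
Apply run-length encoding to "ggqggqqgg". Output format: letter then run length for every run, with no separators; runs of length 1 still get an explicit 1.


String: "ggqggqqgg"
Scanning for consecutive runs:
  'g' x 2
  'q' x 1
  'g' x 2
  'q' x 2
  'g' x 2
RLE = "g2q1g2q2g2"


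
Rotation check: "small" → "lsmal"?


Word: "small", Candidate: "lsmal"
Method: check if candidate is substring of word+word
"smallsmall" contains "lsmal"? Yes
Is rotation = Yes


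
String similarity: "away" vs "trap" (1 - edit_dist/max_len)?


Word 1: "away" (length 4)
Word 2: "trap" (length 4)
One optimal edit sequence:
  1. substitute 'a' -> 't'  (+1)
  2. substitute 'w' -> 'r'  (+1)
  3. keep 'a'
  4. substitute 'y' -> 'p'  (+1)
Edit distance = 3
Max length = max(4, 4) = 4
Similarity = 1 - 3/4
= 0.2500


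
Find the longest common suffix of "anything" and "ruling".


Word 1: "anything"
Word 2: "ruling"
Comparing from end:
  Pos -1: 'g' == 'g'
  Pos -2: 'n' == 'n'
  Pos -3: 'i' == 'i'
  Pos -4: 'h' != 'l' (stop)
LCS = "ing" (length 3)


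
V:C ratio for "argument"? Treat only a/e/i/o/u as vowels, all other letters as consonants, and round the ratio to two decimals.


Word: "argument"
Vowels (a,e,i,o,u): 3
Consonants: 5
Ratio = 3/5
= 0.60


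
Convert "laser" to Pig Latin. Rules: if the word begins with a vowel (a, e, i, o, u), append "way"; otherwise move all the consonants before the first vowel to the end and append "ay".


Word: "laser"
Starts with consonant(s) → move to end, add 'ay'
Consonant cluster: "l"
Pig Latin = "aserlay"


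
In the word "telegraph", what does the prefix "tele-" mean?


Prefix: tele-
As in: telegraph -> tele- + graph
Meaning = distant


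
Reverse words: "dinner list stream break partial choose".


Original: "dinner list stream break partial choose"
Words (1..n): dinner | list | stream | break | partial | choose
Reversed (n..1): choose | partial | break | stream | list | dinner
Result = "choose partial break stream list dinner"


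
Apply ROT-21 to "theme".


Word: "theme"
Shift: 21
Each letter → (letter + shift) mod 26:
  't' (19) + 21 = 14 → 'o'
  'h' (7) + 21 = 2 → 'c'
  'e' (4) + 21 = 25 → 'z'
  'm' (12) + 21 = 7 → 'h'
  'e' (4) + 21 = 25 → 'z'
Result = "oczhz"


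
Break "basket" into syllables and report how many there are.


Word: "basket"
Syllable breakdown: bas · ket
Counting: 2 parts
= 2 syllables


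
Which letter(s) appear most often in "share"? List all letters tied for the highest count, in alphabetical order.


Word: "share"
Letter counts:
  'a': 1
  'e': 1
  'h': 1
  'r': 1
  's': 1
Maximum count = 1
Most frequent = 'a', 'e', 'h', 'r', 's' (1 time each)


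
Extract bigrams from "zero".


Word: "zero" (length 4)
Number of bigrams = 4 - 2 + 1 = 3
  Position 0: "ze"
  Position 1: "er"
  Position 2: "ro"
Bigrams = "ze", "er", "ro"


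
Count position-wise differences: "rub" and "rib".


Comparing character by character (same length = 3):
  Pos 0: 'r' vs 'r' =
  Pos 1: 'u' vs 'i' !=
  Pos 2: 'b' vs 'b' =
Hamming distance = 1


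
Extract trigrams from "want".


Word: "want" (length 4)
Number of trigrams = 4 - 3 + 1 = 2
  Position 0: "wan"
  Position 1: "ant"
Trigrams = "wan", "ant"


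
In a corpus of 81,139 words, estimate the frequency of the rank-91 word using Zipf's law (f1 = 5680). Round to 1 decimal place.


Zipf's law: f(r) = f(1) / r
f(1) = 5680
f(91) = 5680 / 91
= 62.4 occurrences


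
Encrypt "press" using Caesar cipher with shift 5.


Word: "press"
Shift: 5
Each letter → (letter + shift) mod 26:
  'p' (15) + 5 = 20 → 'u'
  'r' (17) + 5 = 22 → 'w'
  'e' (4) + 5 = 9 → 'j'
  's' (18) + 5 = 23 → 'x'
  's' (18) + 5 = 23 → 'x'
Result = "uwjxx"


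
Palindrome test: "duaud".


Word: "duaud"
Reversed: "duaud"
Forward == Backward? duaud == duaud
Palindrome = Yes


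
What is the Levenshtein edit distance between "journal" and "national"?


Word 1: "journal" (length 7)
Word 2: "national" (length 8)
One optimal edit sequence (insert/delete/substitute each cost 1):
  1. insert 'n'  (+1)
  2. substitute 'j' -> 'a'  (+1)
  3. substitute 'o' -> 't'  (+1)
  4. substitute 'u' -> 'i'  (+1)
  5. substitute 'r' -> 'o'  (+1)
  6. keep 'n'
  7. keep 'a'
  8. keep 'l'
Total edit operations: 5
Edit distance = 5


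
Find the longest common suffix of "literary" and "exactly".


Word 1: "literary"
Word 2: "exactly"
Comparing from end:
  Pos -1: 'y' == 'y'
  Pos -2: 'r' != 'l' (stop)
LCS = "y" (length 1)


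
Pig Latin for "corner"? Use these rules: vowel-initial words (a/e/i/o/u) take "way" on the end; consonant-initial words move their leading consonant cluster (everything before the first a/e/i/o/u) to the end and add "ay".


Word: "corner"
Starts with consonant(s) → move to end, add 'ay'
Consonant cluster: "c"
Pig Latin = "ornercay"


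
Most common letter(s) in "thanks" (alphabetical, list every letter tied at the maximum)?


Word: "thanks"
Letter counts:
  'a': 1
  'h': 1
  'k': 1
  'n': 1
  's': 1
  't': 1
Maximum count = 1
Most frequent = 'a', 'h', 'k', 'n', 's', 't' (1 time each)


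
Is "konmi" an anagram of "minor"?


Word 1: "minor" → sorted: imnor
Word 2: "konmi" → sorted: ikmno
Same letters? imnor != ikmno
Anagram = No


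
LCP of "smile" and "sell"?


Word 1: "smile"
Word 2: "sell"
Comparing from start:
  Pos 0: 's' == 's'
  Pos 1: 'm' != 'e' (stop)
LCP = "s" (length 1)


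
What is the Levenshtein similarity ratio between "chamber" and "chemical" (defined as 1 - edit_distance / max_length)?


Word 1: "chamber" (length 7)
Word 2: "chemical" (length 8)
One optimal edit sequence:
  1. keep 'c'
  2. keep 'h'
  3. substitute 'a' -> 'e'  (+1)
  4. keep 'm'
  5. insert 'i'  (+1)
  6. substitute 'b' -> 'c'  (+1)
  7. substitute 'e' -> 'a'  (+1)
  8. substitute 'r' -> 'l'  (+1)
Edit distance = 5
Max length = max(7, 8) = 8
Similarity = 1 - 5/8
= 0.3750


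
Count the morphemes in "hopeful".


Word: "hopeful"
Morphemes: hope / -ful
Each morpheme carries meaning
= 2 morphemes


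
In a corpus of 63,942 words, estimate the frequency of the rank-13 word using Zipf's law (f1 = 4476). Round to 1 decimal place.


Zipf's law: f(r) = f(1) / r
f(1) = 4476
f(13) = 4476 / 13
= 344.3 occurrences


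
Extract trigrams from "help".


Word: "help" (length 4)
Number of trigrams = 4 - 3 + 1 = 2
  Position 0: "hel"
  Position 1: "elp"
Trigrams = "hel", "elp"


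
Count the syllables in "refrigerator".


Word: "refrigerator"
Syllable breakdown: re / frig / er / a / tor
Counting: 5 parts
= 5 syllables


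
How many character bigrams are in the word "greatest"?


Word: "greatest" (length 8)
Number of 2-grams = length - 2 + 1 = 8 - 2 + 1
= 7


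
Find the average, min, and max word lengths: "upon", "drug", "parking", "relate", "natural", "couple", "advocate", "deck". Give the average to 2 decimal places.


Lengths: "upon"=4, "drug"=4, "parking"=7, "relate"=6, "natural"=7, "couple"=6, "advocate"=8, "deck"=4
Sum = 46, Count = 8
Average = 46/8 = 5.75
= avg=5.75, min=4, max=8


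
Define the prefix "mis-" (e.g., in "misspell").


Prefix: mis-
Example: misspell (mis- + spell)
Meaning = wrongly


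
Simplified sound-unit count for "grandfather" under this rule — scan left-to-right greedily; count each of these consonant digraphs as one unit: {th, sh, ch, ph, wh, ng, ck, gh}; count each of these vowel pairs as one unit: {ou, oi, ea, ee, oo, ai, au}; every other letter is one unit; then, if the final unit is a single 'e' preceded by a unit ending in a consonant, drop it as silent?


Word: "grandfather" (11 letters)
Left-to-right scan:
  (1) 'g' (letter)
  (2) 'r' (letter)
  (3) 'a' (letter)
  (4) 'n' (letter)
  (5) 'd' (letter)
  (6) 'f' (letter)
  (7) 'a' (letter)
  (8) 'th' (digraph)
  (9) 'e' (letter)
  (10) 'r' (letter)
Units from scan: 10
Sound units = 10 units


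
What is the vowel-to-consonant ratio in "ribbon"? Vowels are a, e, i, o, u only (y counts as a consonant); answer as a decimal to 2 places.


Word: "ribbon"
Vowels (a,e,i,o,u): 2
Consonants: 4
Ratio = 2/4
= 0.50


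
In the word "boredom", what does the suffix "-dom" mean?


Suffix: -dom
As in: boredom -> bore + -dom
Meaning = state / realm


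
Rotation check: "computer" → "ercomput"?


Word: "computer", Candidate: "ercomput"
Method: check if candidate is substring of word+word
"computercomputer" contains "ercomput"? Yes
Is rotation = Yes


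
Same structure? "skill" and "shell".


Pattern of "skill": [0, 1, 2, 3, 3]
Pattern of "shell": [0, 1, 2, 3, 3]
Patterns match
Same pattern = Yes


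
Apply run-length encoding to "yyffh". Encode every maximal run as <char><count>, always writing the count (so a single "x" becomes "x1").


String: "yyffh"
Scanning for consecutive runs:
  'y' x 2
  'f' x 2
  'h' x 1
RLE = "y2f2h1"


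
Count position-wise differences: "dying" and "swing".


Comparing character by character (same length = 5):
  Pos 0: 'd' vs 's' !=
  Pos 1: 'y' vs 'w' !=
  Pos 2: 'i' vs 'i' =
  Pos 3: 'n' vs 'n' =
  Pos 4: 'g' vs 'g' =
Hamming distance = 2


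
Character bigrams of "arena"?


Word: "arena" (length 5)
Number of bigrams = 5 - 2 + 1 = 4
  Position 0: "ar"
  Position 1: "re"
  Position 2: "en"
  Position 3: "na"
Bigrams = "ar", "re", "en", "na"


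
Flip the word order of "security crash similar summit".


Original: "security crash similar summit"
Words (1..n): security | crash | similar | summit
Reversed (n..1): summit | similar | crash | security
Result = "summit similar crash security"


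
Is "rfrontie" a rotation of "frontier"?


Word: "frontier", Candidate: "rfrontie"
Method: check if candidate is substring of word+word
"frontierfrontier" contains "rfrontie"? Yes
Is rotation = Yes


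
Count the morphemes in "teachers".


Word: "teachers"
Morphemes: teach + -er + -s
Each morpheme carries meaning
= 3 morphemes


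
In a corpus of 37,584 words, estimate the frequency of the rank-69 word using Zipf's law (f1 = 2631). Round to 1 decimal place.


Zipf's law: f(r) = f(1) / r
f(1) = 2631
f(69) = 2631 / 69
= 38.1 occurrences


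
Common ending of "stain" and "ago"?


Word 1: "stain"
Word 2: "ago"
Comparing from end:
  Pos -1: 'n' != 'o' (stop)
LCS = "" (length 0)


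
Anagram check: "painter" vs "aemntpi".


Word 1: "painter" → sorted: aeinprt
Word 2: "aemntpi" → sorted: aeimnpt
Same letters? aeinprt != aeimnpt
Anagram = No


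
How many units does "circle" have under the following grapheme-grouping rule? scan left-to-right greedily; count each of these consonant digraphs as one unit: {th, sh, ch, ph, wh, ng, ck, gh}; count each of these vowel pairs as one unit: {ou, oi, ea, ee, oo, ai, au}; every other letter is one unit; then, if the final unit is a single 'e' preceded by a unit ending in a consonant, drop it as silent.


Word: "circle" (6 letters)
Left-to-right scan:
  1. 'c' (letter)
  2. 'i' (letter)
  3. 'r' (letter)
  4. 'c' (letter)
  5. 'l' (letter)
  6. 'e' (letter)
Units from scan: 6
Final unit is 'e' after a consonant -> drop as silent (-1)
Sound units = 5 units


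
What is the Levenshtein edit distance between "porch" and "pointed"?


Word 1: "porch" (length 5)
Word 2: "pointed" (length 7)
One optimal edit sequence (insert/delete/substitute each cost 1):
  1. keep 'p'
  2. keep 'o'
  3. insert 'i'  (+1)
  4. insert 'n'  (+1)
  5. substitute 'r' -> 't'  (+1)
  6. substitute 'c' -> 'e'  (+1)
  7. substitute 'h' -> 'd'  (+1)
Total edit operations: 5
Edit distance = 5


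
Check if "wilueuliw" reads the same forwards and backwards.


Word: "wilueuliw"
Reversed: "wilueuliw"
Forward == Backward? wilueuliw == wilueuliw
Palindrome = Yes


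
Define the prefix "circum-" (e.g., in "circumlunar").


Prefix: circum-
Example: circumlunar = circum- + lunar
Meaning = around


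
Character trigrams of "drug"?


Word: "drug" (length 4)
Number of trigrams = 4 - 3 + 1 = 2
  Position 0: "dru"
  Position 1: "rug"
Trigrams = "dru", "rug"


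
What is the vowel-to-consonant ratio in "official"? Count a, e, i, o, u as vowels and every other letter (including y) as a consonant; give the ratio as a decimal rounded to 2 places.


Word: "official"
Vowels (a,e,i,o,u): 4
Consonants: 4
Ratio = 4/4
= 1.00


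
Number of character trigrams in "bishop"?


Word: "bishop" (length 6)
Number of 3-grams = length - 3 + 1 = 6 - 3 + 1
= 4


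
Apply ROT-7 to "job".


Word: "job"
Shift: 7
Each letter → (letter + shift) mod 26:
  'j' (9) + 7 = 16 → 'q'
  'o' (14) + 7 = 21 → 'v'
  'b' (1) + 7 = 8 → 'i'
Result = "qvi"


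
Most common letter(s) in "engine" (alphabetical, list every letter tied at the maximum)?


Word: "engine"
Letter counts:
  'e': 2
  'g': 1
  'i': 1
  'n': 2
Maximum count = 2
Most frequent = 'e', 'n' (2 times each)


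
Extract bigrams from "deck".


Word: "deck" (length 4)
Number of bigrams = 4 - 2 + 1 = 3
  Position 0: "de"
  Position 1: "ec"
  Position 2: "ck"
Bigrams = "de", "ec", "ck"


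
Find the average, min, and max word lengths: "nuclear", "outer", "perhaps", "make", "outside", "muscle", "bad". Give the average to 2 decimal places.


Lengths: "nuclear"=7, "outer"=5, "perhaps"=7, "make"=4, "outside"=7, "muscle"=6, "bad"=3
Sum = 39, Count = 7
Average = 39/7 = 5.57
= avg=5.57, min=3, max=7


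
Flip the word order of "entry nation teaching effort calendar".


Original: "entry nation teaching effort calendar"
Words (1..n): entry | nation | teaching | effort | calendar
Reversed (n..1): calendar | effort | teaching | nation | entry
Result = "calendar effort teaching nation entry"


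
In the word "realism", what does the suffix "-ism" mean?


Suffix: -ism
As in: realism -> real + -ism
Meaning = belief / practice


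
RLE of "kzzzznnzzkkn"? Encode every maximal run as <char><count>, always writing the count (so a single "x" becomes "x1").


String: "kzzzznnzzkkn"
Scanning for consecutive runs:
  'k' x 1
  'z' x 4
  'n' x 2
  'z' x 2
  'k' x 2
  'n' x 1
RLE = "k1z4n2z2k2n1"


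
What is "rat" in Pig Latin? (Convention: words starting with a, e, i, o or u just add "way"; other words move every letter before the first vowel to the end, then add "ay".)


Word: "rat"
Starts with consonant(s) → move to end, add 'ay'
Consonant cluster: "r"
Pig Latin = "atray"


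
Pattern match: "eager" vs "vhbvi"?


Pattern of "eager": [0, 1, 2, 0, 3]
Pattern of "vhbvi": [0, 1, 2, 0, 3]
Patterns match
Same pattern = Yes


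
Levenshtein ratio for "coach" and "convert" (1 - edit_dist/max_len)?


Word 1: "coach" (length 5)
Word 2: "convert" (length 7)
One optimal edit sequence:
  1. keep 'c'
  2. keep 'o'
  3. insert 'n'  (+1)
  4. insert 'v'  (+1)
  5. substitute 'a' -> 'e'  (+1)
  6. substitute 'c' -> 'r'  (+1)
  7. substitute 'h' -> 't'  (+1)
Edit distance = 5
Max length = max(5, 7) = 7
Similarity = 1 - 5/7
= 0.2857


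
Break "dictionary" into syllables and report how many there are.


Word: "dictionary"
Syllable breakdown: dic-tion-ar-y
Counting: 4 parts
= 4 syllables


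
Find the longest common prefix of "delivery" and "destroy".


Word 1: "delivery"
Word 2: "destroy"
Comparing from start:
  Pos 0: 'd' == 'd'
  Pos 1: 'e' == 'e'
  Pos 2: 'l' != 's' (stop)
LCP = "de" (length 2)


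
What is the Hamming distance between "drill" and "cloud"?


Comparing character by character (same length = 5):
  Pos 0: 'd' vs 'c' !=
  Pos 1: 'r' vs 'l' !=
  Pos 2: 'i' vs 'o' !=
  Pos 3: 'l' vs 'u' !=
  Pos 4: 'l' vs 'd' !=
Hamming distance = 5


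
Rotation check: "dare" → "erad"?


Word: "dare", Candidate: "erad"
Method: check if candidate is substring of word+word
"daredare" contains "erad"? No
Is rotation = No


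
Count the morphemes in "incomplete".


Word: "incomplete"
Morphemes: in- | complete
Each morpheme carries meaning
= 2 morphemes


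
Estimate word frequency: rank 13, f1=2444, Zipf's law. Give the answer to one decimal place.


Zipf's law: f(r) = f(1) / r
f(1) = 2444
f(13) = 2444 / 13
= 188.0 occurrences


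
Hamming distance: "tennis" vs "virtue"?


Comparing character by character (same length = 6):
  Pos 0: 't' vs 'v' !=
  Pos 1: 'e' vs 'i' !=
  Pos 2: 'n' vs 'r' !=
  Pos 3: 'n' vs 't' !=
  Pos 4: 'i' vs 'u' !=
  Pos 5: 's' vs 'e' !=
Hamming distance = 6


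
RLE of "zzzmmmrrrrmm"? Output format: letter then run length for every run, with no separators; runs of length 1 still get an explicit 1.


String: "zzzmmmrrrrmm"
Scanning for consecutive runs:
  'z' x 3
  'm' x 3
  'r' x 4
  'm' x 2
RLE = "z3m3r4m2"


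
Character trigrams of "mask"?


Word: "mask" (length 4)
Number of trigrams = 4 - 3 + 1 = 2
  Position 0: "mas"
  Position 1: "ask"
Trigrams = "mas", "ask"


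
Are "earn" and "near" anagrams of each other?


Word 1: "earn" → sorted: aenr
Word 2: "near" → sorted: aenr
Same letters? aenr == aenr
Anagram = Yes


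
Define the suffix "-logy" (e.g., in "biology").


Suffix: -logy
Example: biology (bio- + -logy)
Meaning = study of


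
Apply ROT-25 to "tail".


Word: "tail"
Shift: 25
Each letter → (letter + shift) mod 26:
  't' (19) + 25 = 18 → 's'
  'a' (0) + 25 = 25 → 'z'
  'i' (8) + 25 = 7 → 'h'
  'l' (11) + 25 = 10 → 'k'
Result = "szhk"


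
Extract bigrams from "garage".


Word: "garage" (length 6)
Number of bigrams = 6 - 2 + 1 = 5
  Position 0: "ga"
  Position 1: "ar"
  Position 2: "ra"
  Position 3: "ag"
  Position 4: "ge"
Bigrams = "ga", "ar", "ra", "ag", "ge"


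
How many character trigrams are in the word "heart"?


Word: "heart" (length 5)
Number of 3-grams = length - 3 + 1 = 5 - 3 + 1
= 3


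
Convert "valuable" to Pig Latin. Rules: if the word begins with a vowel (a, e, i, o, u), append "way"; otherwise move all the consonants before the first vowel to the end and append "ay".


Word: "valuable"
Starts with consonant(s) → move to end, add 'ay'
Consonant cluster: "v"
Pig Latin = "aluablevay"


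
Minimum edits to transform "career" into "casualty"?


Word 1: "career" (length 6)
Word 2: "casualty" (length 8)
One optimal edit sequence (insert/delete/substitute each cost 1):
  1. keep 'c'
  2. keep 'a'
  3. insert 's'  (+1)
  4. insert 'u'  (+1)
  5. substitute 'r' -> 'a'  (+1)
  6. substitute 'e' -> 'l'  (+1)
  7. substitute 'e' -> 't'  (+1)
  8. substitute 'r' -> 'y'  (+1)
Total edit operations: 6
Edit distance = 6


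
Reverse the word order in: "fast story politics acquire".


Original: "fast story politics acquire"
Words (1..n): fast | story | politics | acquire
Reversed (n..1): acquire | politics | story | fast
Result = "acquire politics story fast"


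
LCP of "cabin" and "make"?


Word 1: "cabin"
Word 2: "make"
Comparing from start:
  Pos 0: 'c' != 'm' (stop)
LCP = "" (length 0)


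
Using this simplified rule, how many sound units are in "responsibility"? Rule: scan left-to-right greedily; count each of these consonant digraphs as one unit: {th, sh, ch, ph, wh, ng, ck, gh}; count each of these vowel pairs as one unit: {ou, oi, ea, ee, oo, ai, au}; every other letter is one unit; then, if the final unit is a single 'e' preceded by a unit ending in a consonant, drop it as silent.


Word: "responsibility" (14 letters)
Left-to-right scan:
  1. 'r' (letter)
  2. 'e' (letter)
  3. 's' (letter)
  4. 'p' (letter)
  5. 'o' (letter)
  6. 'n' (letter)
  7. 's' (letter)
  8. 'i' (letter)
  9. 'b' (letter)
  10. 'i' (letter)
  11. 'l' (letter)
  12. 'i' (letter)
  13. 't' (letter)
  14. 'y' (letter)
Units from scan: 14
Sound units = 14 units


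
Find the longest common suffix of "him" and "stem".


Word 1: "him"
Word 2: "stem"
Comparing from end:
  Pos -1: 'm' == 'm'
  Pos -2: 'i' != 'e' (stop)
LCS = "m" (length 1)


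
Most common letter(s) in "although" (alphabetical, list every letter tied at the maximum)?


Word: "although"
Letter counts:
  'a': 1
  'g': 1
  'h': 2
  'l': 1
  'o': 1
  't': 1
  'u': 1
Maximum count = 2
Most frequent = 'h' (2 times each)
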